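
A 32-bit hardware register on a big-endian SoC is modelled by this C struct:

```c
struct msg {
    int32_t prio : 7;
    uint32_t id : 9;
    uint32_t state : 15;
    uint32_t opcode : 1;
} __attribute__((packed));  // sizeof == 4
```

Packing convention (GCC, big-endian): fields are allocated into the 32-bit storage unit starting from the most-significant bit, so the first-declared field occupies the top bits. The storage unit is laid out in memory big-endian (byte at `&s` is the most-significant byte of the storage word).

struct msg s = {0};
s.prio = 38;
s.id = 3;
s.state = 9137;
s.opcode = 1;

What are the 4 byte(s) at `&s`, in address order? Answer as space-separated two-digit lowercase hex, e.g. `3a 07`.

4c 03 47 63

[25+:7] prio=38 & 0x7f = 0x26; word=0x4c000000
[16+:9] id=3 & 0x1ff = 0x3; word=0x4c030000
[1+:15] state=9137 & 0x7fff = 0x23b1; word=0x4c034762
[0+:1] opcode=1 & 0x1 = 0x1; word=0x4c034763
word = 0x4c034763 → big-endian bytes:
  [0]=0x4c  [1]=0x03  [2]=0x47  [3]=0x63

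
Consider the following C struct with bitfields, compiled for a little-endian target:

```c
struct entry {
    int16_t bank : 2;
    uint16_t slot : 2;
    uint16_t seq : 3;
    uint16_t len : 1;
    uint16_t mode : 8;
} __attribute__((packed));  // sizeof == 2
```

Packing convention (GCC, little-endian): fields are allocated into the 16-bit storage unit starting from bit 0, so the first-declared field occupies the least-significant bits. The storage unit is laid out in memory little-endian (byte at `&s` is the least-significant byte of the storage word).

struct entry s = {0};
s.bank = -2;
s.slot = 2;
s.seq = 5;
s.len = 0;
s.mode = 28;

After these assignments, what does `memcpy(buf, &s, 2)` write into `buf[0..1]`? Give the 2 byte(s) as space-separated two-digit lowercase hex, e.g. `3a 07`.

bank (2b) val=-2 bits=0x2 at bit 0: 0x0002
slot (2b) val=2 bits=0x2 at bit 2: 0x000a
seq (3b) val=5 bits=0x5 at bit 4: 0x005a
len (1b) val=0 bits=0x0 at bit 7: 0x005a
mode (8b) val=28 bits=0x1c at bit 8: 0x1c5a
word = 0x1c5a → little-endian bytes:
  [0]=0x5a  [1]=0x1c

5a 1c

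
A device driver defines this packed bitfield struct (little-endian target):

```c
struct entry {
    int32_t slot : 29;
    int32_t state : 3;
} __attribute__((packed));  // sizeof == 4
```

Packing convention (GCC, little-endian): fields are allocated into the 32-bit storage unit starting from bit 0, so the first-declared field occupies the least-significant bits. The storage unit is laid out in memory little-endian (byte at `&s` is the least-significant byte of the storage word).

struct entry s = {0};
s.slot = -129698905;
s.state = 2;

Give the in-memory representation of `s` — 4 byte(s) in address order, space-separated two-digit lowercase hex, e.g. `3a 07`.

a7 f3 44 58

slot:29 = -129698905 → 0x1844f3a7 << 0 → word 0x1844f3a7
state:3 = 2 → 0x2 << 29 → word 0x5844f3a7
word = 0x5844f3a7 → little-endian bytes:
  [0]=0xa7  [1]=0xf3  [2]=0x44  [3]=0x58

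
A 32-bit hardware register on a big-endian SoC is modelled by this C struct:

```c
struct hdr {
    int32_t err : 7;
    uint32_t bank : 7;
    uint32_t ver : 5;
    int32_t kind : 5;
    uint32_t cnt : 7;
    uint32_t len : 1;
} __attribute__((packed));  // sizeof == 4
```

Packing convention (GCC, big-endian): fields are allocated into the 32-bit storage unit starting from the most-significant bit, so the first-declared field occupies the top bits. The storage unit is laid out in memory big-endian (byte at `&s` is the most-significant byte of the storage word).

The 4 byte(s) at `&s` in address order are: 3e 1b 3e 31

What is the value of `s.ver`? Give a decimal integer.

25

[0]=0x3e [1]=0x1b [2]=0x3e [3]=0x31 (big-endian) → word 0x3e1b3e31
err [25+:7] = (word>>25) & 0x7f = 31
bank [18+:7] = (word>>18) & 0x7f = 6
ver [13+:5] = (word>>13) & 0x1f = 25  ←
kind [8+:5] = (word>>8) & 0x1f = 30
cnt [1+:7] = (word>>1) & 0x7f = 24
len [0+:1] = (word>>0) & 0x1 = 1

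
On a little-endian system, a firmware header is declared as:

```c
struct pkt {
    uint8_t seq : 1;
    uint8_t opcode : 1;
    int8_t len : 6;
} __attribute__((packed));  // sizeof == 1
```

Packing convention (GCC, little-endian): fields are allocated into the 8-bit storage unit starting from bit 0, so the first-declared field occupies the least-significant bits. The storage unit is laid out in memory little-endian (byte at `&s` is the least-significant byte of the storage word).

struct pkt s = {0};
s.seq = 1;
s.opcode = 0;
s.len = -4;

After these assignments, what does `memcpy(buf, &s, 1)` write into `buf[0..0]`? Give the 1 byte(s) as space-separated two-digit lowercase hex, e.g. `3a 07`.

f1

seq (1b) val=1 bits=0x1 at bit 0: 0x01
opcode (1b) val=0 bits=0x0 at bit 1: 0x01
len (6b) val=-4 bits=0x3c at bit 2: 0xf1
word = 0xf1 → little-endian bytes:
  [0]=0xf1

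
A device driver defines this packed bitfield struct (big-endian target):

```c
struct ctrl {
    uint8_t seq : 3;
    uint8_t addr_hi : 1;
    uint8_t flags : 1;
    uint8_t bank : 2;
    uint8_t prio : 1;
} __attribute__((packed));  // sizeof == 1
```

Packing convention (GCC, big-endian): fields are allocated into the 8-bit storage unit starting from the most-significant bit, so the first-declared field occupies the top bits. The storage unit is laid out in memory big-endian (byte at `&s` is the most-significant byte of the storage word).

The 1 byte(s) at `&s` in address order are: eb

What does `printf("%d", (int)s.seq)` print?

7

[0]=0xeb (big-endian) → word 0xeb
seq:3 @ bit 5 → (0xeb>>5)&0x7 = 0x7  ←
addr_hi:1 @ bit 4 → (0xeb>>4)&0x1 = 0x0
flags:1 @ bit 3 → (0xeb>>3)&0x1 = 0x1
bank:2 @ bit 1 → (0xeb>>1)&0x3 = 0x1
prio:1 @ bit 0 → (0xeb>>0)&0x1 = 0x1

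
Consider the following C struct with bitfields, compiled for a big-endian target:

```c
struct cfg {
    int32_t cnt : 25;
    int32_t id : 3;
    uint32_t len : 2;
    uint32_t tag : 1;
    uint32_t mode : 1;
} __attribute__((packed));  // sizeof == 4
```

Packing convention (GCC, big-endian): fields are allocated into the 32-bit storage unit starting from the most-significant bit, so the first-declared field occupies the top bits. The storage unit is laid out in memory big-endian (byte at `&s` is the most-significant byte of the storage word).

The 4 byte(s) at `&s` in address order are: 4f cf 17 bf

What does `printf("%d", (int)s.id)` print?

3

[0]=0x4f [1]=0xcf [2]=0x17 [3]=0xbf (big-endian) → word 0x4fcf17bf
cnt [7+:25] = (word>>7) & 0x1ffffff = 10460719
id [4+:3] = (word>>4) & 0x7 = 3  ←
len [2+:2] = (word>>2) & 0x3 = 3
tag [1+:1] = (word>>1) & 0x1 = 1
mode [0+:1] = (word>>0) & 0x1 = 1
id signed 3b, MSB=0: value = 3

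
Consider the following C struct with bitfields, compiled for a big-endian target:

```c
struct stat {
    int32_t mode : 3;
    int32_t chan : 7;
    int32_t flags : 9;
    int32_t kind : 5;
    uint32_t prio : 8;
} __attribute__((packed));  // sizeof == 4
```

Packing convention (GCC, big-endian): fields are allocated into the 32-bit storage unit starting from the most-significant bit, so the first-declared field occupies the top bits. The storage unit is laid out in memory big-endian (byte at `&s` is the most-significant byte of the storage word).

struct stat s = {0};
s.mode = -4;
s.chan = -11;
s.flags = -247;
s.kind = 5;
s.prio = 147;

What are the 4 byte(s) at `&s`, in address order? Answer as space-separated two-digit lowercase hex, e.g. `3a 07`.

9d 61 25 93

mode:3 = -4 → 0x4 << 29 → word 0x80000000
chan:7 = -11 → 0x75 << 22 → word 0x9d400000
flags:9 = -247 → 0x109 << 13 → word 0x9d612000
kind:5 = 5 → 0x5 << 8 → word 0x9d612500
prio:8 = 147 → 0x93 << 0 → word 0x9d612593
word = 0x9d612593 → big-endian bytes:
  [0]=0x9d  [1]=0x61  [2]=0x25  [3]=0x93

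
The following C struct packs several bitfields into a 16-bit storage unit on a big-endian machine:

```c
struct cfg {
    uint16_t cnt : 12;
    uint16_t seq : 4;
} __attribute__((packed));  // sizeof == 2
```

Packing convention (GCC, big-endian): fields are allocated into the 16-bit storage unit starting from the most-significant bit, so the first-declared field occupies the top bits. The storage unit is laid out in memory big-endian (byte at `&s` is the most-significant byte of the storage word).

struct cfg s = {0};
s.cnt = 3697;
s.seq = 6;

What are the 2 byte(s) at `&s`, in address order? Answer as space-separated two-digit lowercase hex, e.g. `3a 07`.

e7 16

cnt:12 = 3697 → 0xe71 << 4 → word 0xe710
seq:4 = 6 → 0x6 << 0 → word 0xe716
word = 0xe716 → big-endian bytes:
  [0]=0xe7  [1]=0x16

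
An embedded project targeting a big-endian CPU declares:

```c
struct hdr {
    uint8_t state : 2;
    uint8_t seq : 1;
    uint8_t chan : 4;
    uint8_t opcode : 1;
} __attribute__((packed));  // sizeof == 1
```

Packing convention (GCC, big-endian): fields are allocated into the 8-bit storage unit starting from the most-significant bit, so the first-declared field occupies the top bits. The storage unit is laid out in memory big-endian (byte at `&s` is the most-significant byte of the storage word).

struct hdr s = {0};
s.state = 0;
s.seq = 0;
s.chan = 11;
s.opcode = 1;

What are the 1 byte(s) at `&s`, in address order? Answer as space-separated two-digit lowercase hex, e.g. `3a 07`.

state:2 = 0 → 0x0 << 6 → word 0x00
seq:1 = 0 → 0x0 << 5 → word 0x00
chan:4 = 11 → 0xb << 1 → word 0x16
opcode:1 = 1 → 0x1 << 0 → word 0x17
word = 0x17 → big-endian bytes:
  [0]=0x17

17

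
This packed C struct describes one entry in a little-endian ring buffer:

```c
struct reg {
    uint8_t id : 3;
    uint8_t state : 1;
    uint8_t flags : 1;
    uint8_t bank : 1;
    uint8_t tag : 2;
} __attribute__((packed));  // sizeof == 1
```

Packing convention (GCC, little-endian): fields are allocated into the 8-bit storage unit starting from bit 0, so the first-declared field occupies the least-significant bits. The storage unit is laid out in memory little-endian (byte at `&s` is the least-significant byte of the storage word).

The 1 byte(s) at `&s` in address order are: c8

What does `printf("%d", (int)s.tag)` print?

3

[0]=0xc8 (little-endian) → word 0xc8
id:3 @ bit 0 → (0xc8>>0)&0x7 = 0x0
state:1 @ bit 3 → (0xc8>>3)&0x1 = 0x1
flags:1 @ bit 4 → (0xc8>>4)&0x1 = 0x0
bank:1 @ bit 5 → (0xc8>>5)&0x1 = 0x0
tag:2 @ bit 6 → (0xc8>>6)&0x3 = 0x3  ←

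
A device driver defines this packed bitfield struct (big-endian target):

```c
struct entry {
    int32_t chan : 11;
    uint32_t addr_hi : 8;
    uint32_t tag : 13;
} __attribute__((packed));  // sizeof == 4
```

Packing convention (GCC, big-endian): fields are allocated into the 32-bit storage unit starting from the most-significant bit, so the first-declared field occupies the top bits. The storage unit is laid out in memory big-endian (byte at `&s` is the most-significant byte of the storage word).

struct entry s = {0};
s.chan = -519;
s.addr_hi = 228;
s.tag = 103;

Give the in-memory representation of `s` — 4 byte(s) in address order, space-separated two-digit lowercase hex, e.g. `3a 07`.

chan (11b) val=-519 bits=0x5f9 at bit 21: 0xbf200000
addr_hi (8b) val=228 bits=0xe4 at bit 13: 0xbf3c8000
tag (13b) val=103 bits=0x67 at bit 0: 0xbf3c8067
word = 0xbf3c8067 → big-endian bytes:
  [0]=0xbf  [1]=0x3c  [2]=0x80  [3]=0x67

bf 3c 80 67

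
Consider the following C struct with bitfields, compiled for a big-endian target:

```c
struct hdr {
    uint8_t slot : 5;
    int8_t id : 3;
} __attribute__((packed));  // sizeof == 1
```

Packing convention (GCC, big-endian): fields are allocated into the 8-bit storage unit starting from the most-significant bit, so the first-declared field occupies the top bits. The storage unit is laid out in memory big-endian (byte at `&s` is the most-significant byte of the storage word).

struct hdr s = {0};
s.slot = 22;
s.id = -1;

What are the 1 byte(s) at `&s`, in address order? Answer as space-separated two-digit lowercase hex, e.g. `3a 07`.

slot:5 = 22 → 0x16 << 3 → word 0xb0
id:3 = -1 → 0x7 << 0 → word 0xb7
word = 0xb7 → big-endian bytes:
  [0]=0xb7

b7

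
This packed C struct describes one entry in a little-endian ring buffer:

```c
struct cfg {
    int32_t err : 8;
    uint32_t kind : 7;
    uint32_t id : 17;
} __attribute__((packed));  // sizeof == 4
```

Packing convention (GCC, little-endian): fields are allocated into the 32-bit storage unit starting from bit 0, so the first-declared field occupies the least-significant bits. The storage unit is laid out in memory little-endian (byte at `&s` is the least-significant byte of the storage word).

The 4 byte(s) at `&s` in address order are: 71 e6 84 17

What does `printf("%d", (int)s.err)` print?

113

[0]=0x71 [1]=0xe6 [2]=0x84 [3]=0x17 (little-endian) → word 0x1784e671
err:8 @ bit 0 → (0x1784e671>>0)&0xff = 0x71  ←
kind:7 @ bit 8 → (0x1784e671>>8)&0x7f = 0x66
id:17 @ bit 15 → (0x1784e671>>15)&0x1ffff = 0x2f09
err signed 8b, MSB=0: value = 113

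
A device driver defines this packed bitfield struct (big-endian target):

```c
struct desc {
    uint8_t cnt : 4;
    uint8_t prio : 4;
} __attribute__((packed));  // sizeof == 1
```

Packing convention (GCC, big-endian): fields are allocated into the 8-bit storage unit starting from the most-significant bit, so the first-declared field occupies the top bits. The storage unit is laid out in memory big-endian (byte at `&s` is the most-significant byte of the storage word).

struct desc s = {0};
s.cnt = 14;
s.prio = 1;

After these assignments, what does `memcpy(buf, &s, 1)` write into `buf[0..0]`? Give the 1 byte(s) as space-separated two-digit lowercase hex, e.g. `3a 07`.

e1

[4+:4] cnt=14 & 0xf = 0xe; word=0xe0
[0+:4] prio=1 & 0xf = 0x1; word=0xe1
word = 0xe1 → big-endian bytes:
  [0]=0xe1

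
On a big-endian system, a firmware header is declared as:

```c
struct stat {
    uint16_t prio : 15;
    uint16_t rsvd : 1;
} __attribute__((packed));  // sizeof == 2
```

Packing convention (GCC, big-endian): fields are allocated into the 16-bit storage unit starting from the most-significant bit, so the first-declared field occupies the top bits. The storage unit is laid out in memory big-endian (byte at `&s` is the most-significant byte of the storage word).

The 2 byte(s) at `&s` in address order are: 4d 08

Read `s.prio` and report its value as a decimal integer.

[0]=0x4d [1]=0x08 (big-endian) → word 0x4d08
prio [1+:15] = (word>>1) & 0x7fff = 9860  ←
rsvd [0+:1] = (word>>0) & 0x1 = 0

9860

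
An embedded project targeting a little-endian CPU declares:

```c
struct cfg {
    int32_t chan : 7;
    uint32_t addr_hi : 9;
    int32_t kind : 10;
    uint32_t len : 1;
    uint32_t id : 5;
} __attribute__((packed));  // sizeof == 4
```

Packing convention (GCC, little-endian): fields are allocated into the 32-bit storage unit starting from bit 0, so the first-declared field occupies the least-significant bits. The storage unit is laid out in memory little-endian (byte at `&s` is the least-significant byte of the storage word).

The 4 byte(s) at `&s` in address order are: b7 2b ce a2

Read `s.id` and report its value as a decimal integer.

20

[0]=0xb7 [1]=0x2b [2]=0xce [3]=0xa2 (little-endian) → word 0xa2ce2bb7
chan:7 @ bit 0 → (0xa2ce2bb7>>0)&0x7f = 0x37
addr_hi:9 @ bit 7 → (0xa2ce2bb7>>7)&0x1ff = 0x57
kind:10 @ bit 16 → (0xa2ce2bb7>>16)&0x3ff = 0x2ce
len:1 @ bit 26 → (0xa2ce2bb7>>26)&0x1 = 0x0
id:5 @ bit 27 → (0xa2ce2bb7>>27)&0x1f = 0x14  ←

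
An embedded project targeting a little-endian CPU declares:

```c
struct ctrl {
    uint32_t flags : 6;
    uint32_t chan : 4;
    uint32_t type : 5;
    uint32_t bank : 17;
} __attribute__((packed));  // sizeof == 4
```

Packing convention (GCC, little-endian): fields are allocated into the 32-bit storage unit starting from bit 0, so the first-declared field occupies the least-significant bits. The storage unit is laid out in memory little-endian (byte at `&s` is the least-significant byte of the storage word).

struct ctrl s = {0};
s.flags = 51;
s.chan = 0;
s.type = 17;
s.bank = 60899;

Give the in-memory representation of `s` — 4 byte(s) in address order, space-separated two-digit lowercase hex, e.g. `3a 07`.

flags:6 = 51 → 0x33 << 0 → word 0x00000033
chan:4 = 0 → 0x0 << 6 → word 0x00000033
type:5 = 17 → 0x11 << 10 → word 0x00004433
bank:17 = 60899 → 0xede3 << 15 → word 0x76f1c433
word = 0x76f1c433 → little-endian bytes:
  [0]=0x33  [1]=0xc4  [2]=0xf1  [3]=0x76

33 c4 f1 76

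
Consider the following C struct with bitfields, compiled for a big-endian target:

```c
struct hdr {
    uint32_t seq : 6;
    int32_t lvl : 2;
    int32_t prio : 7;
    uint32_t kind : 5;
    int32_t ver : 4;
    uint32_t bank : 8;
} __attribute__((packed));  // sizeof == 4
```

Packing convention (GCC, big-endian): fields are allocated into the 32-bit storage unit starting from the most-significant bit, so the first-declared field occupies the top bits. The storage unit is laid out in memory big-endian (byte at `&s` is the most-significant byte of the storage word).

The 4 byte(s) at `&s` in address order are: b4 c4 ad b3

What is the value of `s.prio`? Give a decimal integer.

[0]=0xb4 [1]=0xc4 [2]=0xad [3]=0xb3 (big-endian) → word 0xb4c4adb3
seq [26+:6] = (word>>26) & 0x3f = 45
lvl [24+:2] = (word>>24) & 0x3 = 0
prio [17+:7] = (word>>17) & 0x7f = 98  ←
kind [12+:5] = (word>>12) & 0x1f = 10
ver [8+:4] = (word>>8) & 0xf = 13
bank [0+:8] = (word>>0) & 0xff = 179
prio signed 7b, MSB=1: 98 - 128 = -30

-30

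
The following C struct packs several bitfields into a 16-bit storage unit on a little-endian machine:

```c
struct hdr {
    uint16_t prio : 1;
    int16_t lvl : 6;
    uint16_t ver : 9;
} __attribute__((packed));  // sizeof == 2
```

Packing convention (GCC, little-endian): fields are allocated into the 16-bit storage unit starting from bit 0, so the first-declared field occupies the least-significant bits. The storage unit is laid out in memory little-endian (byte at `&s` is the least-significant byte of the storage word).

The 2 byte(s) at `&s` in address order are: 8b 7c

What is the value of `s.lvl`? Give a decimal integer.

[0]=0x8b [1]=0x7c (little-endian) → word 0x7c8b
prio [0+:1] = (word>>0) & 0x1 = 1
lvl [1+:6] = (word>>1) & 0x3f = 5  ←
ver [7+:9] = (word>>7) & 0x1ff = 249
lvl signed 6b, MSB=0: value = 5

5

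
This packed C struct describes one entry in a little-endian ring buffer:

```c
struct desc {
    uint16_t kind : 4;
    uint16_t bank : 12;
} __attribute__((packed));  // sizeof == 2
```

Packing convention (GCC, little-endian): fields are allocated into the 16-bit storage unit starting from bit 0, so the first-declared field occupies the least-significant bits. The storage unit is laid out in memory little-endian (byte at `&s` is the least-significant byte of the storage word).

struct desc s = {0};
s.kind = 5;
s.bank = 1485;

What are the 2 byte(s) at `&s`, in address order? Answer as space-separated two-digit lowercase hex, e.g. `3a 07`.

d5 5c

kind (4b) val=5 bits=0x5 at bit 0: 0x0005
bank (12b) val=1485 bits=0x5cd at bit 4: 0x5cd5
word = 0x5cd5 → little-endian bytes:
  [0]=0xd5  [1]=0x5c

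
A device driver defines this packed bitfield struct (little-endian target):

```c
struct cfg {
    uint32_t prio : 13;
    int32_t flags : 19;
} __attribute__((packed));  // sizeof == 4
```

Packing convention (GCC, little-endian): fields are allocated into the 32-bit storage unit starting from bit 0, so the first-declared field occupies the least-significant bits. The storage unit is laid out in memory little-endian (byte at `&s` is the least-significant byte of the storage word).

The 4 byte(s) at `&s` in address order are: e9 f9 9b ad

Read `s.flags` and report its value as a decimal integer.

-168737

[0]=0xe9 [1]=0xf9 [2]=0x9b [3]=0xad (little-endian) → word 0xad9bf9e9
prio:13 @ bit 0 → (0xad9bf9e9>>0)&0x1fff = 0x19e9
flags:19 @ bit 13 → (0xad9bf9e9>>13)&0x7ffff = 0x56cdf  ←
flags signed 19b, MSB=1: 355551 - 524288 = -168737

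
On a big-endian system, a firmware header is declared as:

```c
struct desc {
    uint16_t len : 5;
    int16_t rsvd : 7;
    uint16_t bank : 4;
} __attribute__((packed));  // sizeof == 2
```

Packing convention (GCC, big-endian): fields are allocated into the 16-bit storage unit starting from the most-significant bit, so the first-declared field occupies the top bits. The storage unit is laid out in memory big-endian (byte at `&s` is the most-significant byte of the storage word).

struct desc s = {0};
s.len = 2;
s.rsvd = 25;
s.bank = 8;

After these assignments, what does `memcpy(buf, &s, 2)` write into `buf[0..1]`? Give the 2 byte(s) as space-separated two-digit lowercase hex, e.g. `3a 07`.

11 98

len:5 = 2 → 0x2 << 11 → word 0x1000
rsvd:7 = 25 → 0x19 << 4 → word 0x1190
bank:4 = 8 → 0x8 << 0 → word 0x1198
word = 0x1198 → big-endian bytes:
  [0]=0x11  [1]=0x98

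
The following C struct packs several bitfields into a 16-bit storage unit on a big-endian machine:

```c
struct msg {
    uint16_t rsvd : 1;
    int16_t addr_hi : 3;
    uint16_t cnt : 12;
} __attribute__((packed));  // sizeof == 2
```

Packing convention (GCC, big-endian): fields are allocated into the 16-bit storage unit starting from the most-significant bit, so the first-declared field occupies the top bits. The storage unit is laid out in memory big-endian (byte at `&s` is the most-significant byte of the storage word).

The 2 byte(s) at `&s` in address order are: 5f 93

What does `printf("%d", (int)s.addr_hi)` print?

[0]=0x5f [1]=0x93 (big-endian) → word 0x5f93
rsvd:1 @ bit 15 → (0x5f93>>15)&0x1 = 0x0
addr_hi:3 @ bit 12 → (0x5f93>>12)&0x7 = 0x5  ←
cnt:12 @ bit 0 → (0x5f93>>0)&0xfff = 0xf93
addr_hi signed 3b, MSB=1: 5 - 8 = -3

-3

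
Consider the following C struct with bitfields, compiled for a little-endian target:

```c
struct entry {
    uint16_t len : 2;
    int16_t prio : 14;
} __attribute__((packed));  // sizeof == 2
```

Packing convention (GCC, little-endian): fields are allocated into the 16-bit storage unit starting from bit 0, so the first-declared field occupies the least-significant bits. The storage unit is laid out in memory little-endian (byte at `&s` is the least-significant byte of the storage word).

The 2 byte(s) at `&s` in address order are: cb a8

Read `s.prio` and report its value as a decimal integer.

-5582

[0]=0xcb [1]=0xa8 (little-endian) → word 0xa8cb
len:2 @ bit 0 → (0xa8cb>>0)&0x3 = 0x3
prio:14 @ bit 2 → (0xa8cb>>2)&0x3fff = 0x2a32  ←
prio signed 14b, MSB=1: 10802 - 16384 = -5582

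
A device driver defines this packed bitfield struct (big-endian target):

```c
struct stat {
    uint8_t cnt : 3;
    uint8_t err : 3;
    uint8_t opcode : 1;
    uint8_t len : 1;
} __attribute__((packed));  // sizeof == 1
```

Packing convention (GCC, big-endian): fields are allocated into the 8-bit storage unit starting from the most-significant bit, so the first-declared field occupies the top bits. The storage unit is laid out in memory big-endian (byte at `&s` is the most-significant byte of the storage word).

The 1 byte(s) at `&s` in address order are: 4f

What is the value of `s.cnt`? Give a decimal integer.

[0]=0x4f (big-endian) → word 0x4f
cnt:3 @ bit 5 → (0x4f>>5)&0x7 = 0x2  ←
err:3 @ bit 2 → (0x4f>>2)&0x7 = 0x3
opcode:1 @ bit 1 → (0x4f>>1)&0x1 = 0x1
len:1 @ bit 0 → (0x4f>>0)&0x1 = 0x1

2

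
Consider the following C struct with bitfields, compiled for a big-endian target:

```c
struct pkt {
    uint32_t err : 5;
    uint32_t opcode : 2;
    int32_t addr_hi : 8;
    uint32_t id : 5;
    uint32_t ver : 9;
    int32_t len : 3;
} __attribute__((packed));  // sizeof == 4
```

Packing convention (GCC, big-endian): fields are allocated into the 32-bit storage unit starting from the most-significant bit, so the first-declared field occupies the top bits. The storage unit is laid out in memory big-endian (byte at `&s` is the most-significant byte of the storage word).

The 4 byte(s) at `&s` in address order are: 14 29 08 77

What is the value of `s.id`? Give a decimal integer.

[0]=0x14 [1]=0x29 [2]=0x08 [3]=0x77 (big-endian) → word 0x14290877
err:5 @ bit 27 → (0x14290877>>27)&0x1f = 0x2
opcode:2 @ bit 25 → (0x14290877>>25)&0x3 = 0x2
addr_hi:8 @ bit 17 → (0x14290877>>17)&0xff = 0x14
id:5 @ bit 12 → (0x14290877>>12)&0x1f = 0x10  ←
ver:9 @ bit 3 → (0x14290877>>3)&0x1ff = 0x10e
len:3 @ bit 0 → (0x14290877>>0)&0x7 = 0x7

16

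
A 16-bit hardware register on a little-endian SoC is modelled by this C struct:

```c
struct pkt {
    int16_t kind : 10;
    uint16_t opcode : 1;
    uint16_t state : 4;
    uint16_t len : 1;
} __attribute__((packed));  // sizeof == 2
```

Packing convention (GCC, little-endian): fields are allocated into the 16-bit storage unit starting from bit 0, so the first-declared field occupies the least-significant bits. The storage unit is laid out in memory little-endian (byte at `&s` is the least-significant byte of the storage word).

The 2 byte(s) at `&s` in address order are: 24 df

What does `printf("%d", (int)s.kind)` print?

[0]=0x24 [1]=0xdf (little-endian) → word 0xdf24
kind:10 @ bit 0 → (0xdf24>>0)&0x3ff = 0x324  ←
opcode:1 @ bit 10 → (0xdf24>>10)&0x1 = 0x1
state:4 @ bit 11 → (0xdf24>>11)&0xf = 0xb
len:1 @ bit 15 → (0xdf24>>15)&0x1 = 0x1
kind signed 10b, MSB=1: 804 - 1024 = -220

-220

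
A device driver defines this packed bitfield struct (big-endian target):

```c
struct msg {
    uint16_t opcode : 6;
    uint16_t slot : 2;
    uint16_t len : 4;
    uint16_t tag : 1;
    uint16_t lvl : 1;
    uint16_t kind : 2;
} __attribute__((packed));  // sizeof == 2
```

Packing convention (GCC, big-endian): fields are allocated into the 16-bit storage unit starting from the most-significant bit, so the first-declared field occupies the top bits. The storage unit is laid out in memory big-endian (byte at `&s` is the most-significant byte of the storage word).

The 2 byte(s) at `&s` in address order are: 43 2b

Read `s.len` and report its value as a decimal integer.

2

[0]=0x43 [1]=0x2b (big-endian) → word 0x432b
opcode [10+:6] = (word>>10) & 0x3f = 16
slot [8+:2] = (word>>8) & 0x3 = 3
len [4+:4] = (word>>4) & 0xf = 2  ←
tag [3+:1] = (word>>3) & 0x1 = 1
lvl [2+:1] = (word>>2) & 0x1 = 0
kind [0+:2] = (word>>0) & 0x3 = 3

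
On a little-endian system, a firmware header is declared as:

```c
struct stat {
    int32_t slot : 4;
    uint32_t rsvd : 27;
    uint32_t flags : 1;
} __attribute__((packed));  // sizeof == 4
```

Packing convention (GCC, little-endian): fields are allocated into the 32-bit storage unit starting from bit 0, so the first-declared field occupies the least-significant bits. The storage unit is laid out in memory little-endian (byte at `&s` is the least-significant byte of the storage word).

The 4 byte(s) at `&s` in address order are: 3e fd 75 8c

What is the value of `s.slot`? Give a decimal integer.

[0]=0x3e [1]=0xfd [2]=0x75 [3]=0x8c (little-endian) → word 0x8c75fd3e
slot [0+:4] = (word>>0) & 0xf = 14  ←
rsvd [4+:27] = (word>>4) & 0x7ffffff = 13066195
flags [31+:1] = (word>>31) & 0x1 = 1
slot signed 4b, MSB=1: 14 - 16 = -2

-2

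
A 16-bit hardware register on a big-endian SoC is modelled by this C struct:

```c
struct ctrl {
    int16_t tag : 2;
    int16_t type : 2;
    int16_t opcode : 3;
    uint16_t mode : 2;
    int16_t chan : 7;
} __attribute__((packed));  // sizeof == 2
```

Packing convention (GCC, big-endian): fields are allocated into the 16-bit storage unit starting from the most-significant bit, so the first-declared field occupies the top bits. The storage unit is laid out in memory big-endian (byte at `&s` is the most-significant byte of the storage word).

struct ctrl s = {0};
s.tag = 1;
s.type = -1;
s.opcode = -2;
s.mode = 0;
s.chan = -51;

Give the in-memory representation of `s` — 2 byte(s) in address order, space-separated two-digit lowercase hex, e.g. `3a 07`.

tag:2 = 1 → 0x1 << 14 → word 0x4000
type:2 = -1 → 0x3 << 12 → word 0x7000
opcode:3 = -2 → 0x6 << 9 → word 0x7c00
mode:2 = 0 → 0x0 << 7 → word 0x7c00
chan:7 = -51 → 0x4d << 0 → word 0x7c4d
word = 0x7c4d → big-endian bytes:
  [0]=0x7c  [1]=0x4d

7c 4d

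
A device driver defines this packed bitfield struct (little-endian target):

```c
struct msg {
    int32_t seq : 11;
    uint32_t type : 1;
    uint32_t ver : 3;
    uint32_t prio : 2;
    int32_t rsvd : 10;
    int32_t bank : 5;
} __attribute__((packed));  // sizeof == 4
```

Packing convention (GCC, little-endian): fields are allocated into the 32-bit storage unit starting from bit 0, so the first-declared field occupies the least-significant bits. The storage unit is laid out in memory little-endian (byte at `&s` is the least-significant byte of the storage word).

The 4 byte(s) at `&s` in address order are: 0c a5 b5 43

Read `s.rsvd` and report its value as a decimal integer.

474

[0]=0x0c [1]=0xa5 [2]=0xb5 [3]=0x43 (little-endian) → word 0x43b5a50c
seq [0+:11] = (word>>0) & 0x7ff = 1292
type [11+:1] = (word>>11) & 0x1 = 0
ver [12+:3] = (word>>12) & 0x7 = 2
prio [15+:2] = (word>>15) & 0x3 = 3
rsvd [17+:10] = (word>>17) & 0x3ff = 474  ←
bank [27+:5] = (word>>27) & 0x1f = 8
rsvd signed 10b, MSB=0: value = 474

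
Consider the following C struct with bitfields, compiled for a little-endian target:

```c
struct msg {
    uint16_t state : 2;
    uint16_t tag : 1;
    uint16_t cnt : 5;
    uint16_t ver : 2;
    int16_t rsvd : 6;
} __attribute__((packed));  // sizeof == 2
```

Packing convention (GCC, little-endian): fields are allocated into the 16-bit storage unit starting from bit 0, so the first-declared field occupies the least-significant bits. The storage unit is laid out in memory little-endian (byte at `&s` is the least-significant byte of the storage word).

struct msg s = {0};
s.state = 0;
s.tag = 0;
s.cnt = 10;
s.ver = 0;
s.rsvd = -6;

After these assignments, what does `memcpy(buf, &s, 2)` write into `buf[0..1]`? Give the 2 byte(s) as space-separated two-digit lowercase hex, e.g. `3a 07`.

50 e8

state:2 = 0 → 0x0 << 0 → word 0x0000
tag:1 = 0 → 0x0 << 2 → word 0x0000
cnt:5 = 10 → 0xa << 3 → word 0x0050
ver:2 = 0 → 0x0 << 8 → word 0x0050
rsvd:6 = -6 → 0x3a << 10 → word 0xe850
word = 0xe850 → little-endian bytes:
  [0]=0x50  [1]=0xe8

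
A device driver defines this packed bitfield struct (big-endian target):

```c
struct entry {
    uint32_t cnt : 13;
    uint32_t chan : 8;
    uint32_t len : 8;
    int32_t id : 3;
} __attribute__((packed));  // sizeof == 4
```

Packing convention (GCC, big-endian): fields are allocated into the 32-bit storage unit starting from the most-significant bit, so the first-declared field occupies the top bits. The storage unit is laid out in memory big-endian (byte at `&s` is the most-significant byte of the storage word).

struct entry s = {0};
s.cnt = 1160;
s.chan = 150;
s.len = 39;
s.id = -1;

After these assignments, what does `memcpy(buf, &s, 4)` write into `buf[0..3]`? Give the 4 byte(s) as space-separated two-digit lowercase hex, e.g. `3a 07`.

24 44 b1 3f

cnt (13b) val=1160 bits=0x488 at bit 19: 0x24400000
chan (8b) val=150 bits=0x96 at bit 11: 0x2444b000
len (8b) val=39 bits=0x27 at bit 3: 0x2444b138
id (3b) val=-1 bits=0x7 at bit 0: 0x2444b13f
word = 0x2444b13f → big-endian bytes:
  [0]=0x24  [1]=0x44  [2]=0xb1  [3]=0x3f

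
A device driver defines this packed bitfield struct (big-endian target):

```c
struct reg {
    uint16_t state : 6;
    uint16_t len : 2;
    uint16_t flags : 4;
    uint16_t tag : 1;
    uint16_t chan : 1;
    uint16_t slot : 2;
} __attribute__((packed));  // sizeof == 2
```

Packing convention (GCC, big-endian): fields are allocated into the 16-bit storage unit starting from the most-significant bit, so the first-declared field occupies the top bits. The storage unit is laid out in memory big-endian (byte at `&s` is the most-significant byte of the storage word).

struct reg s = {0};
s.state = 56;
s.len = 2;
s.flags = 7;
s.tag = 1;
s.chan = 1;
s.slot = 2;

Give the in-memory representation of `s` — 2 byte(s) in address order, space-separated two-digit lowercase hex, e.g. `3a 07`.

state:6 = 56 → 0x38 << 10 → word 0xe000
len:2 = 2 → 0x2 << 8 → word 0xe200
flags:4 = 7 → 0x7 << 4 → word 0xe270
tag:1 = 1 → 0x1 << 3 → word 0xe278
chan:1 = 1 → 0x1 << 2 → word 0xe27c
slot:2 = 2 → 0x2 << 0 → word 0xe27e
word = 0xe27e → big-endian bytes:
  [0]=0xe2  [1]=0x7e

e2 7e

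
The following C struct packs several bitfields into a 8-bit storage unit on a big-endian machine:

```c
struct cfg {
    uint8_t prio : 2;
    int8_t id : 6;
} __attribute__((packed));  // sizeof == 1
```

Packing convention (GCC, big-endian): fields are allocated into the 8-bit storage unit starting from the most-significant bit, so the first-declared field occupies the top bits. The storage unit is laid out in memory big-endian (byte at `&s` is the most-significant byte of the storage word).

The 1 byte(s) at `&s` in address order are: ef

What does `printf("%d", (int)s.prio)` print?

[0]=0xef (big-endian) → word 0xef
prio [6+:2] = (word>>6) & 0x3 = 3  ←
id [0+:6] = (word>>0) & 0x3f = 47

3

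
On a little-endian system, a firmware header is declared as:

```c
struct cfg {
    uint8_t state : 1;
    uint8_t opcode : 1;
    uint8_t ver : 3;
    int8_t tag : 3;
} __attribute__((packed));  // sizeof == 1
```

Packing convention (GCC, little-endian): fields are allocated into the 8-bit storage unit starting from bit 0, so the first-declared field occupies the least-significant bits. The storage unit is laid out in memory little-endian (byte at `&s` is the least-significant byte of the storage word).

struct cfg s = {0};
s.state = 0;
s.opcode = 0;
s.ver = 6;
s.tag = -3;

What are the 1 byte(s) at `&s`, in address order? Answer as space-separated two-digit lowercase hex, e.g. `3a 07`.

b8

[0+:1] state=0 & 0x1 = 0x0; word=0x00
[1+:1] opcode=0 & 0x1 = 0x0; word=0x00
[2+:3] ver=6 & 0x7 = 0x6; word=0x18
[5+:3] tag=-3 & 0x7 = 0x5; word=0xb8
word = 0xb8 → little-endian bytes:
  [0]=0xb8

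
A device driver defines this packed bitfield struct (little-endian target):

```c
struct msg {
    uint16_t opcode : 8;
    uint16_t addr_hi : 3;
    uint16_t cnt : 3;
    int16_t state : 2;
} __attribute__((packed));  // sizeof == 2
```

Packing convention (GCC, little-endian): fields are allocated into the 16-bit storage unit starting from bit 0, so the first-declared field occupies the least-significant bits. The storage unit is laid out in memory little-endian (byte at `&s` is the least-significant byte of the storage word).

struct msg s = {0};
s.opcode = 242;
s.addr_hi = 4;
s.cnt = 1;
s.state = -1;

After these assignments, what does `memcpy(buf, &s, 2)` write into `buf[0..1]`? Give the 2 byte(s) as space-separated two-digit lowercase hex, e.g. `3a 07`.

f2 cc

opcode:8 = 242 → 0xf2 << 0 → word 0x00f2
addr_hi:3 = 4 → 0x4 << 8 → word 0x04f2
cnt:3 = 1 → 0x1 << 11 → word 0x0cf2
state:2 = -1 → 0x3 << 14 → word 0xccf2
word = 0xccf2 → little-endian bytes:
  [0]=0xf2  [1]=0xcc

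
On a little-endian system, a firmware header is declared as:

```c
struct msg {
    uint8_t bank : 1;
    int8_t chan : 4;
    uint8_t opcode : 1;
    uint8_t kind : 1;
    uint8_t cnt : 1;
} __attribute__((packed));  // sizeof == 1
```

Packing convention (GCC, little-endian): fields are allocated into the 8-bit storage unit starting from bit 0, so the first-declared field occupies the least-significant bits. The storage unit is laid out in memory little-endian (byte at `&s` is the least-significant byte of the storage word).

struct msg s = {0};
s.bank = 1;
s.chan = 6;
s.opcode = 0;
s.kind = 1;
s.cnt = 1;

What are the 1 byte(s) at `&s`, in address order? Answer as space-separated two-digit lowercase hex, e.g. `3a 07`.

bank (1b) val=1 bits=0x1 at bit 0: 0x01
chan (4b) val=6 bits=0x6 at bit 1: 0x0d
opcode (1b) val=0 bits=0x0 at bit 5: 0x0d
kind (1b) val=1 bits=0x1 at bit 6: 0x4d
cnt (1b) val=1 bits=0x1 at bit 7: 0xcd
word = 0xcd → little-endian bytes:
  [0]=0xcd

cd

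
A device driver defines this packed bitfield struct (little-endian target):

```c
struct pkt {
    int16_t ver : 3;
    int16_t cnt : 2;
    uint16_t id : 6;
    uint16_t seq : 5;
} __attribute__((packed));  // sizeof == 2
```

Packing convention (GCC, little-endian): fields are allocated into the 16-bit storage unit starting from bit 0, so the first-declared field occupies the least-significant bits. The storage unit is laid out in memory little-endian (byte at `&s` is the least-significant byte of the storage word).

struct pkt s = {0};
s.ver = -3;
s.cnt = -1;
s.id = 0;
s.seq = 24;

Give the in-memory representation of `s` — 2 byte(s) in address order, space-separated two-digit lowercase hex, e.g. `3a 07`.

ver:3 = -3 → 0x5 << 0 → word 0x0005
cnt:2 = -1 → 0x3 << 3 → word 0x001d
id:6 = 0 → 0x0 << 5 → word 0x001d
seq:5 = 24 → 0x18 << 11 → word 0xc01d
word = 0xc01d → little-endian bytes:
  [0]=0x1d  [1]=0xc0

1d c0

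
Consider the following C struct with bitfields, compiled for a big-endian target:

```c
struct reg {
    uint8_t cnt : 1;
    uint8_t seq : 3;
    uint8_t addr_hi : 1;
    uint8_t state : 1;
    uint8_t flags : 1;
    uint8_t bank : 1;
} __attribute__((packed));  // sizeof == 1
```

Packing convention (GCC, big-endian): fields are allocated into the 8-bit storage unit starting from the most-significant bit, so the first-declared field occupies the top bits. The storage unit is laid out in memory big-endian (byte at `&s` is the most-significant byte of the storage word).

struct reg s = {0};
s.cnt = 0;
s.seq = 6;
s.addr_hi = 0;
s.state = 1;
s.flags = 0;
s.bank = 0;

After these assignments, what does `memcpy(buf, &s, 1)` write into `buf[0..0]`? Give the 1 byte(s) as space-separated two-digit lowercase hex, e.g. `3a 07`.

cnt (1b) val=0 bits=0x0 at bit 7: 0x00
seq (3b) val=6 bits=0x6 at bit 4: 0x60
addr_hi (1b) val=0 bits=0x0 at bit 3: 0x60
state (1b) val=1 bits=0x1 at bit 2: 0x64
flags (1b) val=0 bits=0x0 at bit 1: 0x64
bank (1b) val=0 bits=0x0 at bit 0: 0x64
word = 0x64 → big-endian bytes:
  [0]=0x64

64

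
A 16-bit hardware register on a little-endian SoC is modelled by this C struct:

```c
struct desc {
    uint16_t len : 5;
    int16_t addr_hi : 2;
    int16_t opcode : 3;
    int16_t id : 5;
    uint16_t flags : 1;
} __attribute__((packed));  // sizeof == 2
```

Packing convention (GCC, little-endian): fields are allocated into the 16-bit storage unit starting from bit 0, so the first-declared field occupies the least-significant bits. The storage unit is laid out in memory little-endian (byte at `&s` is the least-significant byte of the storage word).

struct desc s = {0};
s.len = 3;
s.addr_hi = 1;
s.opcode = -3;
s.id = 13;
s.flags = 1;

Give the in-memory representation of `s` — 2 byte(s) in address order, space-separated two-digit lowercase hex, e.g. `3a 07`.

a3 b6

len:5 = 3 → 0x3 << 0 → word 0x0003
addr_hi:2 = 1 → 0x1 << 5 → word 0x0023
opcode:3 = -3 → 0x5 << 7 → word 0x02a3
id:5 = 13 → 0xd << 10 → word 0x36a3
flags:1 = 1 → 0x1 << 15 → word 0xb6a3
word = 0xb6a3 → little-endian bytes:
  [0]=0xa3  [1]=0xb6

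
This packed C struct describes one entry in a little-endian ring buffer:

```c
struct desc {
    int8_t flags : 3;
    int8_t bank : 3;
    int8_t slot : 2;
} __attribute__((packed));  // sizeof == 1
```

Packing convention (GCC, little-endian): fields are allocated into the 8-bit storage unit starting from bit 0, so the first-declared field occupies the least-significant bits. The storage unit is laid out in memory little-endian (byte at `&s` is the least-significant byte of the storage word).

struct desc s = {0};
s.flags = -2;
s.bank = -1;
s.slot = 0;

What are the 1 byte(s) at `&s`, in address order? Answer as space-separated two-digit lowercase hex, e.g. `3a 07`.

flags (3b) val=-2 bits=0x6 at bit 0: 0x06
bank (3b) val=-1 bits=0x7 at bit 3: 0x3e
slot (2b) val=0 bits=0x0 at bit 6: 0x3e
word = 0x3e → little-endian bytes:
  [0]=0x3e

3e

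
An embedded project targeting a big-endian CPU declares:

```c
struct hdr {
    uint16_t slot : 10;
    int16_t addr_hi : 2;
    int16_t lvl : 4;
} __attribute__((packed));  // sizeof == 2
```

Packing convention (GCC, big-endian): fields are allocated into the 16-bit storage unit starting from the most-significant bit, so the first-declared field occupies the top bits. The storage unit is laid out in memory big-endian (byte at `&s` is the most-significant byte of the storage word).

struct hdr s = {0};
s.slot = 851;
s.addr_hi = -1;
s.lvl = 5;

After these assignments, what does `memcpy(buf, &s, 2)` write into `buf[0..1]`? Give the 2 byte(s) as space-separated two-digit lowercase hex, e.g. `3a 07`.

d4 f5

slot:10 = 851 → 0x353 << 6 → word 0xd4c0
addr_hi:2 = -1 → 0x3 << 4 → word 0xd4f0
lvl:4 = 5 → 0x5 << 0 → word 0xd4f5
word = 0xd4f5 → big-endian bytes:
  [0]=0xd4  [1]=0xf5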